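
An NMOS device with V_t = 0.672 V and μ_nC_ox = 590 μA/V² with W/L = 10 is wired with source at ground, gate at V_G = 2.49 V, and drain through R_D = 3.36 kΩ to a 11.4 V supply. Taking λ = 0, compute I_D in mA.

V_GS = V_G = 2.49 V, so V_ov = 2.49 − 0.672 = 1.82 V.
k_n = μ_nC_ox · (W/L) = 5.9 mA/V².
Assume saturation: I_D = ½ k_n V_ov² = 0.5 × 5.9 × 1.82² = 9.75 mA, giving V_DS = V_DD − I_D R_D = 11.4 − 9.75 × 3.36 = -21.4 V.
But -21.4 V < V_ov = 1.82 V, so the device is actually in triode.
In triode I_D = k_n[V_ov V_DS − ½ V_DS²] and I_D = (V_DD − V_DS)/R_D. Equating: 9.91 V_DS² − 37.04 V_DS + 11.4 = 0, giving V_DS = 0.338 V (the root below V_ov).
I_D = (11.4 − 0.338) / 3.36 = 3.29 mA.

I_D = 3.29 mA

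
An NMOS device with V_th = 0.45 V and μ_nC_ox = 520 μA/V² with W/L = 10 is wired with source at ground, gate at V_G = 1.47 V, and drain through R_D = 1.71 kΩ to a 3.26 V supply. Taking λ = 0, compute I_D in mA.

I_D = 1.68 mA

V_GS = V_G = 1.47 V, so V_ov = 1.47 − 0.45 = 1.02 V.
k_n = μ_nC_ox · (W/L) = 5.2 mA/V².
Assume saturation: I_D = ½ k_n V_ov² = 0.5 × 5.2 × 1.02² = 2.71 mA, giving V_DS = V_DD − I_D R_D = 3.26 − 2.71 × 1.71 = -1.37 V.
But -1.37 V < V_ov = 1.02 V, so the device is actually in triode.
In triode I_D = k_n[V_ov V_DS − ½ V_DS²] and I_D = (V_DD − V_DS)/R_D. Equating: 4.45 V_DS² − 10.07 V_DS + 3.26 = 0, giving V_DS = 0.391 V (the root below V_ov).
I_D = (3.26 − 0.391) / 1.71 = 1.68 mA.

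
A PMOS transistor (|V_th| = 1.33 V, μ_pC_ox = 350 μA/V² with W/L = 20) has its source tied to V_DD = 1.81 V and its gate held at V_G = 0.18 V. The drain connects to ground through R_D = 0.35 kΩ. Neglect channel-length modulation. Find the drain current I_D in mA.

V_SG = V_DD − V_G = 1.81 − 0.18 = 1.63 V, so V_ov = 1.63 − 1.33 = 0.3 V.
k_p = μ_pC_ox · (W/L) = 7 mA/V².
Assume saturation: I_D = ½ k_p V_ov² = 0.5 × 7 × 0.3² = 0.315 mA, giving V_SD = V_DD − I_D R_D = 1.81 − 0.315 × 0.35 = 1.7 V.
V_SD = 1.7 V ≥ V_ov = 0.3 V, confirming saturation.

I_D = 0.315 mA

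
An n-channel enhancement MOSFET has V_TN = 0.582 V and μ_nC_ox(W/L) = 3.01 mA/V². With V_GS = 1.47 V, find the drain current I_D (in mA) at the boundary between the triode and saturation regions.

At the boundary V_DS = V_ov = V_GS − V_TN = 1.47 − 0.582 = 0.888 V.
I_D = ½ k_n V_ov² = 0.5 × 3.01 × 0.888² = 1.19 mA.

I_D = 1.19 mA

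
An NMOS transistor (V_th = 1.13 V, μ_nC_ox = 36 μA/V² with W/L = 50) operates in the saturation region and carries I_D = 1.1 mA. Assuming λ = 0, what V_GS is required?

V_GS = 2.24 V

k_n = μ_nC_ox · (W/L) = 1.8 mA/V².
In saturation I_D = ½ k_n (V_GS − V_th)², so V_GS − V_th = √(2 I_D / k_n) = √(2 × 1.1 / 1.8) = 1.11 V.
V_GS = 1.13 + 1.11 = 2.24 V.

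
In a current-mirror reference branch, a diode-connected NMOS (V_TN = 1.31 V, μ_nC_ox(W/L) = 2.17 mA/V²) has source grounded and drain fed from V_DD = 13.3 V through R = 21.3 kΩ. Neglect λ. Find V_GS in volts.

V_GS = 2.01 V

With gate tied to drain, V_GS = V_DS ≥ V_GS − V_TN, so the device is in saturation.
KCL at the drain: ½ k_n (V_GS − V_TN)² = (V_DD − V_GS)/R.
Let x = V_GS − 1.31. Then 23.1 x² + x − 11.99 = 0, giving x = 0.699 V (positive root), so V_GS = 2.01 V.
I_D = (V_DD − V_GS)/R = (13.3 − 2.01) / 21.3 = 0.53 mA.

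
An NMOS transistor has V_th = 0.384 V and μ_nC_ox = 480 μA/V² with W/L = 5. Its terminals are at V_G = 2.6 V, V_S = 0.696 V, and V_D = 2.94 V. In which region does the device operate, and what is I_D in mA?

V_GS = V_G − V_S = 2.6 − 0.696 = 1.9 V; V_DS = V_D − V_S = 2.94 − 0.696 = 2.24 V.
k_n = μ_nC_ox · (W/L) = 2.4 mA/V².
V_ov = V_GS − V_th = 1.9 − 0.384 = 1.52 V.
Since V_DS = 2.24 V ≥ V_ov = 1.52 V, the device is in saturation.
I_D = ½ k_n V_ov² = 0.5 × 2.4 × 1.52² = 2.77 mA.

Saturation; I_D = 2.77 mA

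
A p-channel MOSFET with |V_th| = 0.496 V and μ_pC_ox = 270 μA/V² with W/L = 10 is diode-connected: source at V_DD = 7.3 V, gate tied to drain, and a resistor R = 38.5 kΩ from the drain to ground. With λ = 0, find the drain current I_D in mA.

With gate tied to drain, V_SG = V_SD ≥ V_SG − |V_th|, so the device is in saturation.
k_p = μ_pC_ox · (W/L) = 2.7 mA/V².
KCL at the drain: ½ k_p (V_SG − |V_th|)² = (V_DD − V_SG)/R.
Let x = V_SG − 0.496. Then 52 x² + x − 6.804 = 0, giving x = 0.352 V (positive root), so V_SG = 0.848 V.
I_D = (V_DD − V_SG)/R = (7.3 − 0.848) / 38.5 = 0.168 mA.

I_D = 0.168 mA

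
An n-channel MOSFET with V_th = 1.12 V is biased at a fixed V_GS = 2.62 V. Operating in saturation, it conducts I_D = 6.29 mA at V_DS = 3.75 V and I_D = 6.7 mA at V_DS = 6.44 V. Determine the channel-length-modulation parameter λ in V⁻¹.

λ = 0.0267 V⁻¹

With V_GS fixed, I_D ∝ (1 + λ V_DS) in saturation, so I_D2/I_D1 = (1 + λ V_DS2)/(1 + λ V_DS1).
6.7/6.29 = 1.065 = (1 + 6.44 λ)/(1 + 3.75 λ).
Solving: λ (I_D1 V_DS2 − I_D2 V_DS1) = I_D2 − I_D1, so λ = (6.7 − 6.29) / (6.29 × 6.44 − 6.7 × 3.75) = 0.41 / 15.4 = 0.0267 V⁻¹.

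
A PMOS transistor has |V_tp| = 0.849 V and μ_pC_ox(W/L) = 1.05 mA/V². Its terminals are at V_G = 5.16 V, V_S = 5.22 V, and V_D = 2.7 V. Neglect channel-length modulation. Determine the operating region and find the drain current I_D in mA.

V_SG = V_S − V_G = 5.22 − 5.16 = 0.06 V; V_SD = V_S − V_D = 5.22 − 2.7 = 2.52 V.
V_SG = 0.06 V < |V_tp| = 0.849 V, so the transistor is in cutoff.

Cutoff; I_D = 0 mA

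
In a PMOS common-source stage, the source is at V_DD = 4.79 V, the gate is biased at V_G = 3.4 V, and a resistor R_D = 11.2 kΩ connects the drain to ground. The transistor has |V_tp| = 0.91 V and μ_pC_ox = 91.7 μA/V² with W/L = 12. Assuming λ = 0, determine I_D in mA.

I_D = 0.127 mA

V_SG = V_DD − V_G = 4.79 − 3.4 = 1.39 V, so V_ov = 1.39 − 0.91 = 0.48 V.
k_p = μ_pC_ox · (W/L) = 1.1 mA/V².
Assume saturation: I_D = ½ k_p V_ov² = 0.5 × 1.1 × 0.48² = 0.127 mA, giving V_SD = V_DD − I_D R_D = 4.79 − 0.127 × 11.2 = 3.37 V.
V_SD = 3.37 V ≥ V_ov = 0.48 V, confirming saturation.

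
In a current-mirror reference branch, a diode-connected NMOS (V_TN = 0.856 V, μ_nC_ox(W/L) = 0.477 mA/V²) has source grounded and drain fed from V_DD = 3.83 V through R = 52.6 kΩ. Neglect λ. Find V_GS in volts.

With gate tied to drain, V_GS = V_DS ≥ V_GS − V_TN, so the device is in saturation.
KCL at the drain: ½ k_n (V_GS − V_TN)² = (V_DD − V_GS)/R.
Let x = V_GS − 0.856. Then 12.5 x² + x − 2.974 = 0, giving x = 0.449 V (positive root), so V_GS = 1.3 V.
I_D = (V_DD − V_GS)/R = (3.83 − 1.3) / 52.6 = 0.048 mA.

V_GS = 1.30 V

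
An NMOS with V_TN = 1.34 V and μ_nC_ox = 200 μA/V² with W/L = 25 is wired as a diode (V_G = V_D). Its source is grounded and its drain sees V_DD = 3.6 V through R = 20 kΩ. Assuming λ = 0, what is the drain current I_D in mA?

With gate tied to drain, V_GS = V_DS ≥ V_GS − V_TN, so the device is in saturation.
k_n = μ_nC_ox · (W/L) = 5 mA/V².
KCL at the drain: ½ k_n (V_GS − V_TN)² = (V_DD − V_GS)/R.
Let x = V_GS − 1.34. Then 50 x² + x − 2.26 = 0, giving x = 0.203 V (positive root), so V_GS = 1.54 V.
I_D = (V_DD − V_GS)/R = (3.6 − 1.54) / 20 = 0.103 mA.

I_D = 0.103 mA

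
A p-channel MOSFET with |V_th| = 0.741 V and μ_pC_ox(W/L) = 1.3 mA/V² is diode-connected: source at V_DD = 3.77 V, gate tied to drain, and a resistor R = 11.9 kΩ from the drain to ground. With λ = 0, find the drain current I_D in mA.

I_D = 0.207 mA

With gate tied to drain, V_SG = V_SD ≥ V_SG − |V_th|, so the device is in saturation.
KCL at the drain: ½ k_p (V_SG − |V_th|)² = (V_DD − V_SG)/R.
Let x = V_SG − 0.741. Then 7.74 x² + x − 3.029 = 0, giving x = 0.564 V (positive root), so V_SG = 1.31 V.
I_D = (V_DD − V_SG)/R = (3.77 − 1.31) / 11.9 = 0.207 mA.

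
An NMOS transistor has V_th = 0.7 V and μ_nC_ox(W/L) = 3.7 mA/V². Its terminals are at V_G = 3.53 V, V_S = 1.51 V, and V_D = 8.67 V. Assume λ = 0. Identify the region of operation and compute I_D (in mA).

Saturation; I_D = 3.22 mA

V_GS = V_G − V_S = 3.53 − 1.51 = 2.02 V; V_DS = V_D − V_S = 8.67 − 1.51 = 7.16 V.
V_ov = V_GS − V_th = 2.02 − 0.7 = 1.32 V.
Since V_DS = 7.16 V ≥ V_ov = 1.32 V, the device is in saturation.
I_D = ½ k_n V_ov² = 0.5 × 3.7 × 1.32² = 3.22 mA.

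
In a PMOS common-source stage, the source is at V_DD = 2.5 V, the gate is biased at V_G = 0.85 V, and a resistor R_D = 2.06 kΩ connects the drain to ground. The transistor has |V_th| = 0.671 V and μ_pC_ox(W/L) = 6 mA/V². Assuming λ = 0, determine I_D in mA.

V_SG = V_DD − V_G = 2.5 − 0.85 = 1.65 V, so V_ov = 1.65 − 0.671 = 0.979 V.
Assume saturation: I_D = ½ k_p V_ov² = 0.5 × 6 × 0.979² = 2.88 mA, giving V_SD = V_DD − I_D R_D = 2.5 − 2.88 × 2.06 = -3.42 V.
But -3.42 V < V_ov = 0.979 V, so the device is actually in triode.
In triode I_D = k_p[V_ov V_SD − ½ V_SD²] and I_D = (V_DD − V_SD)/R_D. Equating: 6.18 V_SD² − 13.1 V_SD + 2.5 = 0, giving V_SD = 0.212 V (the root below V_ov).
I_D = (2.5 − 0.212) / 2.06 = 1.11 mA.

I_D = 1.11 mA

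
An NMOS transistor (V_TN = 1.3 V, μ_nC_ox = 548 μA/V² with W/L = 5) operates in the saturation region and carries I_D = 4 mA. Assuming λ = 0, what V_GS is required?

k_n = μ_nC_ox · (W/L) = 2.74 mA/V².
In saturation I_D = ½ k_n (V_GS − V_TN)², so V_GS − V_TN = √(2 I_D / k_n) = √(2 × 4 / 2.74) = 1.71 V.
V_GS = 1.3 + 1.71 = 3.01 V.

V_GS = 3.01 V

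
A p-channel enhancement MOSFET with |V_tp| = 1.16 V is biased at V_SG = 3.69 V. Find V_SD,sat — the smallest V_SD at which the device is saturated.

The boundary between triode and saturation is V_SD = V_SG − |V_tp| = V_ov.
V_ov = 3.69 − 1.16 = 2.53 V.

V_SD,sat = 2.53 V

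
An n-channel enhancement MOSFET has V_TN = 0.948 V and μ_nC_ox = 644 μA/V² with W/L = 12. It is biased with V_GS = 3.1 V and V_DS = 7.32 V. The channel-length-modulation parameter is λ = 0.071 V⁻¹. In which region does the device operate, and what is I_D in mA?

Saturation; I_D = 27.2 mA

k_n = μ_nC_ox · (W/L) = 7.728 mA/V².
V_ov = V_GS − V_TN = 3.1 − 0.948 = 2.15 V.
Since V_DS = 7.32 V ≥ V_ov = 2.15 V, the device is in saturation.
I_D = ½ k_n V_ov² (1 + λ V_DS) = 0.5 × 7.728 × 2.15² × (1 + 0.071 × 7.32) = 27.2 mA.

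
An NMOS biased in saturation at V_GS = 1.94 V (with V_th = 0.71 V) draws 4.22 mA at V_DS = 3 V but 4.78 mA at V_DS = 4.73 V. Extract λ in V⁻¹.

With V_GS fixed, I_D ∝ (1 + λ V_DS) in saturation, so I_D2/I_D1 = (1 + λ V_DS2)/(1 + λ V_DS1).
4.78/4.22 = 1.133 = (1 + 4.73 λ)/(1 + 3 λ).
Solving: λ (I_D1 V_DS2 − I_D2 V_DS1) = I_D2 − I_D1, so λ = (4.78 − 4.22) / (4.22 × 4.73 − 4.78 × 3) = 0.56 / 5.62 = 0.0996 V⁻¹.

λ = 0.0996 V⁻¹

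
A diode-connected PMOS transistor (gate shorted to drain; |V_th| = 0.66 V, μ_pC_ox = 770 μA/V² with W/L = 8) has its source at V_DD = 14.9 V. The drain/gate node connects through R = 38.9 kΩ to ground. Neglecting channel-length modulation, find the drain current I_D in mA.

I_D = 0.357 mA

With gate tied to drain, V_SG = V_SD ≥ V_SG − |V_th|, so the device is in saturation.
k_p = μ_pC_ox · (W/L) = 6.16 mA/V².
KCL at the drain: ½ k_p (V_SG − |V_th|)² = (V_DD − V_SG)/R.
Let x = V_SG − 0.66. Then 120 x² + x − 14.24 = 0, giving x = 0.341 V (positive root), so V_SG = 1 V.
I_D = (V_DD − V_SG)/R = (14.9 − 1) / 38.9 = 0.357 mA.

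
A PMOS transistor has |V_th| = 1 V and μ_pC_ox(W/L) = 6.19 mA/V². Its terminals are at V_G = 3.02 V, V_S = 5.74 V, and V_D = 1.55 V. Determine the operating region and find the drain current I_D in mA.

V_SG = V_S − V_G = 5.74 − 3.02 = 2.72 V; V_SD = V_S − V_D = 5.74 − 1.55 = 4.19 V.
V_ov = V_SG − |V_th| = 2.72 − 1 = 1.72 V.
Since V_SD = 4.19 V ≥ V_ov = 1.72 V, the device is in saturation.
I_D = ½ k_p V_ov² = 0.5 × 6.19 × 1.72² = 9.16 mA.

Saturation; I_D = 9.16 mA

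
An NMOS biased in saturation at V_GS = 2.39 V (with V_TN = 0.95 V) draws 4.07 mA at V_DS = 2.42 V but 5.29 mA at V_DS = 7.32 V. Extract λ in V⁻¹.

λ = 0.0718 V⁻¹

With V_GS fixed, I_D ∝ (1 + λ V_DS) in saturation, so I_D2/I_D1 = (1 + λ V_DS2)/(1 + λ V_DS1).
5.29/4.07 = 1.3 = (1 + 7.32 λ)/(1 + 2.42 λ).
Solving: λ (I_D1 V_DS2 − I_D2 V_DS1) = I_D2 − I_D1, so λ = (5.29 − 4.07) / (4.07 × 7.32 − 5.29 × 2.42) = 1.22 / 17 = 0.0718 V⁻¹.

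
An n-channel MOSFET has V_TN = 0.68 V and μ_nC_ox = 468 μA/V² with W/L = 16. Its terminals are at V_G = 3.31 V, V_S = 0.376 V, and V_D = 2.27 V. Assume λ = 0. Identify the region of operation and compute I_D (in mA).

V_GS = V_G − V_S = 3.31 − 0.376 = 2.93 V; V_DS = V_D − V_S = 2.27 − 0.376 = 1.89 V.
k_n = μ_nC_ox · (W/L) = 7.488 mA/V².
V_ov = V_GS − V_TN = 2.93 − 0.68 = 2.25 V.
Since V_DS = 1.89 V < V_ov = 2.25 V, the device is in the triode region.
I_D = k_n [V_ov · V_DS − ½ V_DS²] = 7.488 × [2.25 × 1.89 − 0.5 × 1.89²] = 18.5 mA.

Triode; I_D = 18.5 mA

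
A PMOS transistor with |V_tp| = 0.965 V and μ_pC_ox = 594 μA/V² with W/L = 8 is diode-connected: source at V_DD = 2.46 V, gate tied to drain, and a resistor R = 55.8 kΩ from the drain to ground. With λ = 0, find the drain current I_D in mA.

With gate tied to drain, V_SG = V_SD ≥ V_SG − |V_tp|, so the device is in saturation.
k_p = μ_pC_ox · (W/L) = 4.752 mA/V².
KCL at the drain: ½ k_p (V_SG − |V_tp|)² = (V_DD − V_SG)/R.
Let x = V_SG − 0.965. Then 133 x² + x − 1.495 = 0, giving x = 0.102 V (positive root), so V_SG = 1.07 V.
I_D = (V_DD − V_SG)/R = (2.46 − 1.07) / 55.8 = 0.025 mA.

I_D = 0.0250 mA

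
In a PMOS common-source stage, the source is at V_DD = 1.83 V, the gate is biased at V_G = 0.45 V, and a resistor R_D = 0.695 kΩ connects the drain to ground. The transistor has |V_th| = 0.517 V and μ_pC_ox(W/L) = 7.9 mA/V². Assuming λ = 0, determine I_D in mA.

I_D = 2.07 mA

V_SG = V_DD − V_G = 1.83 − 0.45 = 1.38 V, so V_ov = 1.38 − 0.517 = 0.863 V.
Assume saturation: I_D = ½ k_p V_ov² = 0.5 × 7.9 × 0.863² = 2.94 mA, giving V_SD = V_DD − I_D R_D = 1.83 − 2.94 × 0.695 = -0.215 V.
But -0.215 V < V_ov = 0.863 V, so the device is actually in triode.
In triode I_D = k_p[V_ov V_SD − ½ V_SD²] and I_D = (V_DD − V_SD)/R_D. Equating: 2.75 V_SD² − 5.738 V_SD + 1.83 = 0, giving V_SD = 0.393 V (the root below V_ov).
I_D = (1.83 − 0.393) / 0.695 = 2.07 mA.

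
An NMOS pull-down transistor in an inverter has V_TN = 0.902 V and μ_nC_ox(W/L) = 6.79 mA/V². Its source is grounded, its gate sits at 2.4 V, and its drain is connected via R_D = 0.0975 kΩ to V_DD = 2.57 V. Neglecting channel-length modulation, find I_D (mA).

I_D = 7.62 mA

V_GS = V_G = 2.4 V, so V_ov = 2.4 − 0.902 = 1.5 V.
Assume saturation: I_D = ½ k_n V_ov² = 0.5 × 6.79 × 1.5² = 7.62 mA, giving V_DS = V_DD − I_D R_D = 2.57 − 7.62 × 0.0975 = 1.83 V.
V_DS = 1.83 V ≥ V_ov = 1.5 V, confirming saturation.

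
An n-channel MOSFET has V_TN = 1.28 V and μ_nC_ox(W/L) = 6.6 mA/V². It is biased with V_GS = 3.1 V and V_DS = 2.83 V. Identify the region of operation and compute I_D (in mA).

Saturation; I_D = 10.9 mA

V_ov = V_GS − V_TN = 3.1 − 1.28 = 1.82 V.
Since V_DS = 2.83 V ≥ V_ov = 1.82 V, the device is in saturation.
I_D = ½ k_n V_ov² = 0.5 × 6.6 × 1.82² = 10.9 mA.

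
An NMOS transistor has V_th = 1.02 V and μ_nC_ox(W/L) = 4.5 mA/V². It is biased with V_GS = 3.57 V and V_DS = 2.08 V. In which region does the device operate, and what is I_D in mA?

V_ov = V_GS − V_th = 3.57 − 1.02 = 2.55 V.
Since V_DS = 2.08 V < V_ov = 2.55 V, the device is in the triode region.
I_D = k_n [V_ov · V_DS − ½ V_DS²] = 4.5 × [2.55 × 2.08 − 0.5 × 2.08²] = 14.1 mA.

Triode; I_D = 14.1 mA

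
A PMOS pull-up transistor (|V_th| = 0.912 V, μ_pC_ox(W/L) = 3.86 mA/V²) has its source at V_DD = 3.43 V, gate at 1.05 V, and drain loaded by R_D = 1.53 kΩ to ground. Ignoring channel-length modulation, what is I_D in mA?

I_D = 1.98 mA

V_SG = V_DD − V_G = 3.43 − 1.05 = 2.38 V, so V_ov = 2.38 − 0.912 = 1.47 V.
Assume saturation: I_D = ½ k_p V_ov² = 0.5 × 3.86 × 1.47² = 4.16 mA, giving V_SD = V_DD − I_D R_D = 3.43 − 4.16 × 1.53 = -2.93 V.
But -2.93 V < V_ov = 1.47 V, so the device is actually in triode.
In triode I_D = k_p[V_ov V_SD − ½ V_SD²] and I_D = (V_DD − V_SD)/R_D. Equating: 2.95 V_SD² − 9.67 V_SD + 3.43 = 0, giving V_SD = 0.405 V (the root below V_ov).
I_D = (3.43 − 0.405) / 1.53 = 1.98 mA.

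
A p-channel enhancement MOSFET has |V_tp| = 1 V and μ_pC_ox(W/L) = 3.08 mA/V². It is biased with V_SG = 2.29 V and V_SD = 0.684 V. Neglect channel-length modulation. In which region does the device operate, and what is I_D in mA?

V_ov = V_SG − |V_tp| = 2.29 − 1 = 1.29 V.
Since V_SD = 0.684 V < V_ov = 1.29 V, the device is in the triode region.
I_D = k_p [V_ov · V_SD − ½ V_SD²] = 3.08 × [1.29 × 0.684 − 0.5 × 0.684²] = 2 mA.

Triode; I_D = 2.00 mA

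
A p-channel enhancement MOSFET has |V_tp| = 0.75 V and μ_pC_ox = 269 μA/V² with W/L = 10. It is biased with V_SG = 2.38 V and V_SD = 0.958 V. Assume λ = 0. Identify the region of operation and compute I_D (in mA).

k_p = μ_pC_ox · (W/L) = 2.69 mA/V².
V_ov = V_SG − |V_tp| = 2.38 − 0.75 = 1.63 V.
Since V_SD = 0.958 V < V_ov = 1.63 V, the device is in the triode region.
I_D = k_p [V_ov · V_SD − ½ V_SD²] = 2.69 × [1.63 × 0.958 − 0.5 × 0.958²] = 2.97 mA.

Triode; I_D = 2.97 mA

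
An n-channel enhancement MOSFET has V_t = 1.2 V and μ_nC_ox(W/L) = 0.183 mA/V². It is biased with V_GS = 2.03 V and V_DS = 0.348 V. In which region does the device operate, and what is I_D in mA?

V_ov = V_GS − V_t = 2.03 − 1.2 = 0.83 V.
Since V_DS = 0.348 V < V_ov = 0.83 V, the device is in the triode region.
I_D = k_n [V_ov · V_DS − ½ V_DS²] = 0.183 × [0.83 × 0.348 − 0.5 × 0.348²] = 0.0418 mA.

Triode; I_D = 0.0418 mA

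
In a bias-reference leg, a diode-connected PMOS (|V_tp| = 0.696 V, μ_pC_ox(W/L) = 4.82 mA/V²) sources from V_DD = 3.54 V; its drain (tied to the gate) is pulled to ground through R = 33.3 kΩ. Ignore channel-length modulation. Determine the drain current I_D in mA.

I_D = 0.0799 mA

With gate tied to drain, V_SG = V_SD ≥ V_SG − |V_tp|, so the device is in saturation.
KCL at the drain: ½ k_p (V_SG − |V_tp|)² = (V_DD − V_SG)/R.
Let x = V_SG − 0.696. Then 80.3 x² + x − 2.844 = 0, giving x = 0.182 V (positive root), so V_SG = 0.878 V.
I_D = (V_DD − V_SG)/R = (3.54 − 0.878) / 33.3 = 0.0799 mA.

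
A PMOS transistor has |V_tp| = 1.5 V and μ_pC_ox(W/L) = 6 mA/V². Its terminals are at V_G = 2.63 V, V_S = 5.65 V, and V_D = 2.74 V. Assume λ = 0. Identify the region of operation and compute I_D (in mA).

Saturation; I_D = 6.93 mA

V_SG = V_S − V_G = 5.65 − 2.63 = 3.02 V; V_SD = V_S − V_D = 5.65 − 2.74 = 2.91 V.
V_ov = V_SG − |V_tp| = 3.02 − 1.5 = 1.52 V.
Since V_SD = 2.91 V ≥ V_ov = 1.52 V, the device is in saturation.
I_D = ½ k_p V_ov² = 0.5 × 6 × 1.52² = 6.93 mA.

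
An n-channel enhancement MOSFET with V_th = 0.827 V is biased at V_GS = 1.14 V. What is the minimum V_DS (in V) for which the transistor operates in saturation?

The boundary between triode and saturation is V_DS = V_GS − V_th = V_ov.
V_ov = 1.14 − 0.827 = 0.313 V.

V_DS,sat = 0.313 V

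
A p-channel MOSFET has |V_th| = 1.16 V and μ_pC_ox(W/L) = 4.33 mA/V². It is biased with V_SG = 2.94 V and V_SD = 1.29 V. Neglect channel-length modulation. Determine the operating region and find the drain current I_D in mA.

V_ov = V_SG − |V_th| = 2.94 − 1.16 = 1.78 V.
Since V_SD = 1.29 V < V_ov = 1.78 V, the device is in the triode region.
I_D = k_p [V_ov · V_SD − ½ V_SD²] = 4.33 × [1.78 × 1.29 − 0.5 × 1.29²] = 6.34 mA.

Triode; I_D = 6.34 mA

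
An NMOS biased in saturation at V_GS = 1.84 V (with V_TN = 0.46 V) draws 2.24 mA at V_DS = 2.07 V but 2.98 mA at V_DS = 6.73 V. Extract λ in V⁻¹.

With V_GS fixed, I_D ∝ (1 + λ V_DS) in saturation, so I_D2/I_D1 = (1 + λ V_DS2)/(1 + λ V_DS1).
2.98/2.24 = 1.33 = (1 + 6.73 λ)/(1 + 2.07 λ).
Solving: λ (I_D1 V_DS2 − I_D2 V_DS1) = I_D2 − I_D1, so λ = (2.98 − 2.24) / (2.24 × 6.73 − 2.98 × 2.07) = 0.74 / 8.91 = 0.0831 V⁻¹.

λ = 0.0831 V⁻¹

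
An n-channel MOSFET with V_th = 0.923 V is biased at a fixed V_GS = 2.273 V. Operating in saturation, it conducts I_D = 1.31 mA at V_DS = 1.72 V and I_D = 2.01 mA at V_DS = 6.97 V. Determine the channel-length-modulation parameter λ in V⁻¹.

With V_GS fixed, I_D ∝ (1 + λ V_DS) in saturation, so I_D2/I_D1 = (1 + λ V_DS2)/(1 + λ V_DS1).
2.01/1.31 = 1.534 = (1 + 6.97 λ)/(1 + 1.72 λ).
Solving: λ (I_D1 V_DS2 − I_D2 V_DS1) = I_D2 − I_D1, so λ = (2.01 − 1.31) / (1.31 × 6.97 − 2.01 × 1.72) = 0.7 / 5.67 = 0.123 V⁻¹.

λ = 0.123 V⁻¹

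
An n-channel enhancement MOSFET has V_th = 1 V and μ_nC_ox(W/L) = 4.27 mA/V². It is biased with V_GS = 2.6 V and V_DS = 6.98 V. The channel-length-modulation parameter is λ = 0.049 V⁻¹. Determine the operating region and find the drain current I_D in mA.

Saturation; I_D = 7.33 mA

V_ov = V_GS − V_th = 2.6 − 1 = 1.6 V.
Since V_DS = 6.98 V ≥ V_ov = 1.6 V, the device is in saturation.
I_D = ½ k_n V_ov² (1 + λ V_DS) = 0.5 × 4.27 × 1.6² × (1 + 0.049 × 6.98) = 7.33 mA.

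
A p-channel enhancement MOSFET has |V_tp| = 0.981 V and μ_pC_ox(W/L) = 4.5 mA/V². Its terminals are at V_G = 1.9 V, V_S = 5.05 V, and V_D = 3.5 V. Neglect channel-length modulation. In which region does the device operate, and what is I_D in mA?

Triode; I_D = 9.72 mA

V_SG = V_S − V_G = 5.05 − 1.9 = 3.15 V; V_SD = V_S − V_D = 5.05 − 3.5 = 1.55 V.
V_ov = V_SG − |V_tp| = 3.15 − 0.981 = 2.17 V.
Since V_SD = 1.55 V < V_ov = 2.17 V, the device is in the triode region.
I_D = k_p [V_ov · V_SD − ½ V_SD²] = 4.5 × [2.17 × 1.55 − 0.5 × 1.55²] = 9.72 mA.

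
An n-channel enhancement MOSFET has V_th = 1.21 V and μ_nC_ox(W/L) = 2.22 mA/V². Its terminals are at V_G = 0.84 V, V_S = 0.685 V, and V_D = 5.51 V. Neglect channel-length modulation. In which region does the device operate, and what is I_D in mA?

V_GS = V_G − V_S = 0.84 − 0.685 = 0.155 V; V_DS = V_D − V_S = 5.51 − 0.685 = 4.82 V.
V_GS = 0.155 V < V_th = 1.21 V, so the transistor is in cutoff.

Cutoff; I_D = 0 mA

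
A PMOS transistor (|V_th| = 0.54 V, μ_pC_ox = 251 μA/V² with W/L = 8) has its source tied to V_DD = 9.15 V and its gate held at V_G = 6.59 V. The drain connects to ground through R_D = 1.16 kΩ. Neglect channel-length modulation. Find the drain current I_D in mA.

V_SG = V_DD − V_G = 9.15 − 6.59 = 2.56 V, so V_ov = 2.56 − 0.54 = 2.02 V.
k_p = μ_pC_ox · (W/L) = 2.008 mA/V².
Assume saturation: I_D = ½ k_p V_ov² = 0.5 × 2.008 × 2.02² = 4.1 mA, giving V_SD = V_DD − I_D R_D = 9.15 − 4.1 × 1.16 = 4.4 V.
V_SD = 4.4 V ≥ V_ov = 2.02 V, confirming saturation.

I_D = 4.10 mA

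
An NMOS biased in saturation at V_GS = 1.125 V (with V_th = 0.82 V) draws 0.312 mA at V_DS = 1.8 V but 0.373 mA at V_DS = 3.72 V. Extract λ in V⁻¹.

With V_GS fixed, I_D ∝ (1 + λ V_DS) in saturation, so I_D2/I_D1 = (1 + λ V_DS2)/(1 + λ V_DS1).
0.373/0.312 = 1.196 = (1 + 3.72 λ)/(1 + 1.8 λ).
Solving: λ (I_D1 V_DS2 − I_D2 V_DS1) = I_D2 − I_D1, so λ = (0.373 − 0.312) / (0.312 × 3.72 − 0.373 × 1.8) = 0.061 / 0.489 = 0.125 V⁻¹.

λ = 0.125 V⁻¹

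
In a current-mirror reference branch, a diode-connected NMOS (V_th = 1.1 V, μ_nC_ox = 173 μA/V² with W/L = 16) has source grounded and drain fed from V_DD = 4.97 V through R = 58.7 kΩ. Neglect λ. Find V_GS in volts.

With gate tied to drain, V_GS = V_DS ≥ V_GS − V_th, so the device is in saturation.
k_n = μ_nC_ox · (W/L) = 2.768 mA/V².
KCL at the drain: ½ k_n (V_GS − V_th)² = (V_DD − V_GS)/R.
Let x = V_GS − 1.1. Then 81.2 x² + x − 3.87 = 0, giving x = 0.212 V (positive root), so V_GS = 1.31 V.
I_D = (V_DD − V_GS)/R = (4.97 − 1.31) / 58.7 = 0.0623 mA.

V_GS = 1.31 V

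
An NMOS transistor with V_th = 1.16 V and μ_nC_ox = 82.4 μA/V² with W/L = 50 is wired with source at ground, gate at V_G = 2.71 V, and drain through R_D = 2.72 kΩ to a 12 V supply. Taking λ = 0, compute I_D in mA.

V_GS = V_G = 2.71 V, so V_ov = 2.71 − 1.16 = 1.55 V.
k_n = μ_nC_ox · (W/L) = 4.12 mA/V².
Assume saturation: I_D = ½ k_n V_ov² = 0.5 × 4.12 × 1.55² = 4.95 mA, giving V_DS = V_DD − I_D R_D = 12 − 4.95 × 2.72 = -1.46 V.
But -1.46 V < V_ov = 1.55 V, so the device is actually in triode.
In triode I_D = k_n[V_ov V_DS − ½ V_DS²] and I_D = (V_DD − V_DS)/R_D. Equating: 5.6 V_DS² − 18.37 V_DS + 12 = 0, giving V_DS = 0.901 V (the root below V_ov).
I_D = (12 − 0.901) / 2.72 = 4.08 mA.

I_D = 4.08 mA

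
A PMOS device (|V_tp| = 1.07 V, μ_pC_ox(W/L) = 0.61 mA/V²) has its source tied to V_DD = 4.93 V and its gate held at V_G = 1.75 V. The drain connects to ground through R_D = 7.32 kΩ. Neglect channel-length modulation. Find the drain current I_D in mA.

V_SG = V_DD − V_G = 4.93 − 1.75 = 3.18 V, so V_ov = 3.18 − 1.07 = 2.11 V.
Assume saturation: I_D = ½ k_p V_ov² = 0.5 × 0.61 × 2.11² = 1.36 mA, giving V_SD = V_DD − I_D R_D = 4.93 − 1.36 × 7.32 = -5.01 V.
But -5.01 V < V_ov = 2.11 V, so the device is actually in triode.
In triode I_D = k_p[V_ov V_SD − ½ V_SD²] and I_D = (V_DD − V_SD)/R_D. Equating: 2.23 V_SD² − 10.42 V_SD + 4.93 = 0, giving V_SD = 0.534 V (the root below V_ov).
I_D = (4.93 − 0.534) / 7.32 = 0.601 mA.

I_D = 0.601 mA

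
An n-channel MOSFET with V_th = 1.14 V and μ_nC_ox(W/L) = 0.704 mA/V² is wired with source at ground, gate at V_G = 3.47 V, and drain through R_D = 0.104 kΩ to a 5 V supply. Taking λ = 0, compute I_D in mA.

I_D = 1.91 mA

V_GS = V_G = 3.47 V, so V_ov = 3.47 − 1.14 = 2.33 V.
Assume saturation: I_D = ½ k_n V_ov² = 0.5 × 0.704 × 2.33² = 1.91 mA, giving V_DS = V_DD − I_D R_D = 5 − 1.91 × 0.104 = 4.8 V.
V_DS = 4.8 V ≥ V_ov = 2.33 V, confirming saturation.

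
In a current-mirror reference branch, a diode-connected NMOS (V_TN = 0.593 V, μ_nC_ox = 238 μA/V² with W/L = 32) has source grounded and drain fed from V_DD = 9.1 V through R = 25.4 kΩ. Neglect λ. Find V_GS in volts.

V_GS = 0.884 V

With gate tied to drain, V_GS = V_DS ≥ V_GS − V_TN, so the device is in saturation.
k_n = μ_nC_ox · (W/L) = 7.616 mA/V².
KCL at the drain: ½ k_n (V_GS − V_TN)² = (V_DD − V_GS)/R.
Let x = V_GS − 0.593. Then 96.7 x² + x − 8.507 = 0, giving x = 0.291 V (positive root), so V_GS = 0.884 V.
I_D = (V_DD − V_GS)/R = (9.1 − 0.884) / 25.4 = 0.323 mA.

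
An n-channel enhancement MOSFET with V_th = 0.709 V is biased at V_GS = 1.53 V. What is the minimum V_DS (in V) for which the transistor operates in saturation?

The boundary between triode and saturation is V_DS = V_GS − V_th = V_ov.
V_ov = 1.53 − 0.709 = 0.821 V.

V_DS,sat = 0.821 V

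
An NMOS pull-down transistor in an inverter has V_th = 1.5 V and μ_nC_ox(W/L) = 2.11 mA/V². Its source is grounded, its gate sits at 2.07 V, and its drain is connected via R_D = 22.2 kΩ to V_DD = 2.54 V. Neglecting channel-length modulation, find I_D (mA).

V_GS = V_G = 2.07 V, so V_ov = 2.07 − 1.5 = 0.57 V.
Assume saturation: I_D = ½ k_n V_ov² = 0.5 × 2.11 × 0.57² = 0.343 mA, giving V_DS = V_DD − I_D R_D = 2.54 − 0.343 × 22.2 = -5.07 V.
But -5.07 V < V_ov = 0.57 V, so the device is actually in triode.
In triode I_D = k_n[V_ov V_DS − ½ V_DS²] and I_D = (V_DD − V_DS)/R_D. Equating: 23.4 V_DS² − 27.7 V_DS + 2.54 = 0, giving V_DS = 0.1 V (the root below V_ov).
I_D = (2.54 − 0.1) / 22.2 = 0.11 mA.

I_D = 0.110 mA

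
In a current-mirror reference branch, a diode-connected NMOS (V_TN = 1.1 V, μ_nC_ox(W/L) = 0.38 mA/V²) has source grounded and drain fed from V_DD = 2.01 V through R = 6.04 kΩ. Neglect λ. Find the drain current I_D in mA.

I_D = 0.0587 mA

With gate tied to drain, V_GS = V_DS ≥ V_GS − V_TN, so the device is in saturation.
KCL at the drain: ½ k_n (V_GS − V_TN)² = (V_DD − V_GS)/R.
Let x = V_GS − 1.1. Then 1.15 x² + x − 0.91 = 0, giving x = 0.556 V (positive root), so V_GS = 1.66 V.
I_D = (V_DD − V_GS)/R = (2.01 − 1.66) / 6.04 = 0.0587 mA.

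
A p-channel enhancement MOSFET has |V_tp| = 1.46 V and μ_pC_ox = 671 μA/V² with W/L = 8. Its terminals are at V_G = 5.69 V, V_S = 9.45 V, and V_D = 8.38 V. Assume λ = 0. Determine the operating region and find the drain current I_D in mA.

V_SG = V_S − V_G = 9.45 − 5.69 = 3.76 V; V_SD = V_S − V_D = 9.45 − 8.38 = 1.07 V.
k_p = μ_pC_ox · (W/L) = 5.368 mA/V².
V_ov = V_SG − |V_tp| = 3.76 − 1.46 = 2.3 V.
Since V_SD = 1.07 V < V_ov = 2.3 V, the device is in the triode region.
I_D = k_p [V_ov · V_SD − ½ V_SD²] = 5.368 × [2.3 × 1.07 − 0.5 × 1.07²] = 10.1 mA.

Triode; I_D = 10.1 mA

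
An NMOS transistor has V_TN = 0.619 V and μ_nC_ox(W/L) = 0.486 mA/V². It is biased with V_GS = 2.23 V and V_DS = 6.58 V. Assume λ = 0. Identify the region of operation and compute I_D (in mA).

Saturation; I_D = 0.631 mA

V_ov = V_GS − V_TN = 2.23 − 0.619 = 1.61 V.
Since V_DS = 6.58 V ≥ V_ov = 1.61 V, the device is in saturation.
I_D = ½ k_n V_ov² = 0.5 × 0.486 × 1.61² = 0.631 mA.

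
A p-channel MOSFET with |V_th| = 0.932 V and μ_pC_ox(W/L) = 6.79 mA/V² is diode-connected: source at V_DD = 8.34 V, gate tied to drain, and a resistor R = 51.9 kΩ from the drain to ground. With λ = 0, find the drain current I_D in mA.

With gate tied to drain, V_SG = V_SD ≥ V_SG − |V_th|, so the device is in saturation.
KCL at the drain: ½ k_p (V_SG − |V_th|)² = (V_DD − V_SG)/R.
Let x = V_SG − 0.932. Then 176 x² + x − 7.408 = 0, giving x = 0.202 V (positive root), so V_SG = 1.13 V.
I_D = (V_DD − V_SG)/R = (8.34 − 1.13) / 51.9 = 0.139 mA.

I_D = 0.139 mA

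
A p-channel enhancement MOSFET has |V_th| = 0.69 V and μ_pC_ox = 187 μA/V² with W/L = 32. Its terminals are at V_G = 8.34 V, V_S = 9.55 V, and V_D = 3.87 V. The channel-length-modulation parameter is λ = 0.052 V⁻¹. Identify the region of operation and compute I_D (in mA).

V_SG = V_S − V_G = 9.55 − 8.34 = 1.21 V; V_SD = V_S − V_D = 9.55 − 3.87 = 5.68 V.
k_p = μ_pC_ox · (W/L) = 5.984 mA/V².
V_ov = V_SG − |V_th| = 1.21 − 0.69 = 0.52 V.
Since V_SD = 5.68 V ≥ V_ov = 0.52 V, the device is in saturation.
I_D = ½ k_p V_ov² (1 + λ V_SD) = 0.5 × 5.984 × 0.52² × (1 + 0.052 × 5.68) = 1.05 mA.

Saturation; I_D = 1.05 mA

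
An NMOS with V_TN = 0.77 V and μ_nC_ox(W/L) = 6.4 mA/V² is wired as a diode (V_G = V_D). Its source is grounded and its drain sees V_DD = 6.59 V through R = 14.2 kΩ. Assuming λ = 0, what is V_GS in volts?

With gate tied to drain, V_GS = V_DS ≥ V_GS − V_TN, so the device is in saturation.
KCL at the drain: ½ k_n (V_GS − V_TN)² = (V_DD − V_GS)/R.
Let x = V_GS − 0.77. Then 45.4 x² + x − 5.82 = 0, giving x = 0.347 V (positive root), so V_GS = 1.12 V.
I_D = (V_DD − V_GS)/R = (6.59 − 1.12) / 14.2 = 0.385 mA.

V_GS = 1.12 V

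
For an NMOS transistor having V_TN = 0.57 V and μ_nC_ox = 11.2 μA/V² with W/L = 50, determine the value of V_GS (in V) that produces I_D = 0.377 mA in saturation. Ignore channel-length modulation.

k_n = μ_nC_ox · (W/L) = 0.56 mA/V².
In saturation I_D = ½ k_n (V_GS − V_TN)², so V_GS − V_TN = √(2 I_D / k_n) = √(2 × 0.377 / 0.56) = 1.16 V.
V_GS = 0.57 + 1.16 = 1.73 V.

V_GS = 1.73 V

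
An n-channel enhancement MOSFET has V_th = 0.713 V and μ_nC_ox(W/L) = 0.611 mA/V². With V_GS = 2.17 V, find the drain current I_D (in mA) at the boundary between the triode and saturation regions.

At the boundary V_DS = V_ov = V_GS − V_th = 2.17 − 0.713 = 1.46 V.
I_D = ½ k_n V_ov² = 0.5 × 0.611 × 1.46² = 0.649 mA.

I_D = 0.649 mA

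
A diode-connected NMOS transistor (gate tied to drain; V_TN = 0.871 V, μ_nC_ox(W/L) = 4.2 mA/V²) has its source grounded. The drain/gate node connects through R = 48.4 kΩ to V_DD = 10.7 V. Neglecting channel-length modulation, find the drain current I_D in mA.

With gate tied to drain, V_GS = V_DS ≥ V_GS − V_TN, so the device is in saturation.
KCL at the drain: ½ k_n (V_GS − V_TN)² = (V_DD − V_GS)/R.
Let x = V_GS − 0.871. Then 102 x² + x − 9.829 = 0, giving x = 0.306 V (positive root), so V_GS = 1.18 V.
I_D = (V_DD − V_GS)/R = (10.7 − 1.18) / 48.4 = 0.197 mA.

I_D = 0.197 mA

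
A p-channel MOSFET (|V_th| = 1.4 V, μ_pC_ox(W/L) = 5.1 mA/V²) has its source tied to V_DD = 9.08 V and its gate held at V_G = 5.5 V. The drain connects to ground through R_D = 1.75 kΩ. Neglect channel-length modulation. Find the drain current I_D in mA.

V_SG = V_DD − V_G = 9.08 − 5.5 = 3.58 V, so V_ov = 3.58 − 1.4 = 2.18 V.
Assume saturation: I_D = ½ k_p V_ov² = 0.5 × 5.1 × 2.18² = 12.1 mA, giving V_SD = V_DD − I_D R_D = 9.08 − 12.1 × 1.75 = -12.1 V.
But -12.1 V < V_ov = 2.18 V, so the device is actually in triode.
In triode I_D = k_p[V_ov V_SD − ½ V_SD²] and I_D = (V_DD − V_SD)/R_D. Equating: 4.46 V_SD² − 20.46 V_SD + 9.08 = 0, giving V_SD = 0.498 V (the root below V_ov).
I_D = (9.08 − 0.498) / 1.75 = 4.9 mA.

I_D = 4.90 mA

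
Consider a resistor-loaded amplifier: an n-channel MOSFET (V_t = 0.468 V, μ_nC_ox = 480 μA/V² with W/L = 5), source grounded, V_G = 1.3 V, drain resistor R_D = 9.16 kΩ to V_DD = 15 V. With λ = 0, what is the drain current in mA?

I_D = 0.831 mA

V_GS = V_G = 1.3 V, so V_ov = 1.3 − 0.468 = 0.832 V.
k_n = μ_nC_ox · (W/L) = 2.4 mA/V².
Assume saturation: I_D = ½ k_n V_ov² = 0.5 × 2.4 × 0.832² = 0.831 mA, giving V_DS = V_DD − I_D R_D = 15 − 0.831 × 9.16 = 7.39 V.
V_DS = 7.39 V ≥ V_ov = 0.832 V, confirming saturation.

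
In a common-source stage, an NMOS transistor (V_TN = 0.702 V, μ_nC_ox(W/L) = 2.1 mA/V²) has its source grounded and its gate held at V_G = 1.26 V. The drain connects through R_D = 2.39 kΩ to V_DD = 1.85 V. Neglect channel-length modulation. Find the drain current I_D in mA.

I_D = 0.327 mA

V_GS = V_G = 1.26 V, so V_ov = 1.26 − 0.702 = 0.558 V.
Assume saturation: I_D = ½ k_n V_ov² = 0.5 × 2.1 × 0.558² = 0.327 mA, giving V_DS = V_DD − I_D R_D = 1.85 − 0.327 × 2.39 = 1.07 V.
V_DS = 1.07 V ≥ V_ov = 0.558 V, confirming saturation.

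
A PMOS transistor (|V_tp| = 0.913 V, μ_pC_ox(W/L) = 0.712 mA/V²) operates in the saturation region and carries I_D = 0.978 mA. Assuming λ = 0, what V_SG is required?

V_SG = 2.57 V

In saturation I_D = ½ k_p (V_SG − |V_tp|)², so V_SG − |V_tp| = √(2 I_D / k_p) = √(2 × 0.978 / 0.712) = 1.66 V.
V_SG = 0.913 + 1.66 = 2.57 V.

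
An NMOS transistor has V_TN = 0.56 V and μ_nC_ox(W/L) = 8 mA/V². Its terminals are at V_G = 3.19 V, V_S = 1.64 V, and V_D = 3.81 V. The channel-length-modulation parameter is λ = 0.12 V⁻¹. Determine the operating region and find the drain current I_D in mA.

V_GS = V_G − V_S = 3.19 − 1.64 = 1.55 V; V_DS = V_D − V_S = 3.81 − 1.64 = 2.17 V.
V_ov = V_GS − V_TN = 1.55 − 0.56 = 0.99 V.
Since V_DS = 2.17 V ≥ V_ov = 0.99 V, the device is in saturation.
I_D = ½ k_n V_ov² (1 + λ V_DS) = 0.5 × 8 × 0.99² × (1 + 0.12 × 2.17) = 4.94 mA.

Saturation; I_D = 4.94 mA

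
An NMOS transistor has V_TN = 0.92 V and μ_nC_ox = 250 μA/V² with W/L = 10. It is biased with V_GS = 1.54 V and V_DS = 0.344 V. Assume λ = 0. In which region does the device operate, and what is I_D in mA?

k_n = μ_nC_ox · (W/L) = 2.5 mA/V².
V_ov = V_GS − V_TN = 1.54 − 0.92 = 0.62 V.
Since V_DS = 0.344 V < V_ov = 0.62 V, the device is in the triode region.
I_D = k_n [V_ov · V_DS − ½ V_DS²] = 2.5 × [0.62 × 0.344 − 0.5 × 0.344²] = 0.385 mA.

Triode; I_D = 0.385 mA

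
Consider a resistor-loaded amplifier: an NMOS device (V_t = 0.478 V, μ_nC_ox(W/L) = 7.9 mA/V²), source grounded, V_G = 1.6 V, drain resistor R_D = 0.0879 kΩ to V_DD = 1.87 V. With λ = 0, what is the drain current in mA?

I_D = 4.97 mA

V_GS = V_G = 1.6 V, so V_ov = 1.6 − 0.478 = 1.12 V.
Assume saturation: I_D = ½ k_n V_ov² = 0.5 × 7.9 × 1.12² = 4.97 mA, giving V_DS = V_DD − I_D R_D = 1.87 − 4.97 × 0.0879 = 1.43 V.
V_DS = 1.43 V ≥ V_ov = 1.12 V, confirming saturation.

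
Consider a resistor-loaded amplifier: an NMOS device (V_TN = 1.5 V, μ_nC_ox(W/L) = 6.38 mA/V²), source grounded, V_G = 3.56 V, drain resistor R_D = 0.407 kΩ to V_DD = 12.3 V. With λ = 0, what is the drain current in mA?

V_GS = V_G = 3.56 V, so V_ov = 3.56 − 1.5 = 2.06 V.
Assume saturation: I_D = ½ k_n V_ov² = 0.5 × 6.38 × 2.06² = 13.5 mA, giving V_DS = V_DD − I_D R_D = 12.3 − 13.5 × 0.407 = 6.79 V.
V_DS = 6.79 V ≥ V_ov = 2.06 V, confirming saturation.

I_D = 13.5 mA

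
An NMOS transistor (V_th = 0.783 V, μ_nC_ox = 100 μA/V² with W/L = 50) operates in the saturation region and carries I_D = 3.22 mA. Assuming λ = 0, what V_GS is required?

V_GS = 1.92 V

k_n = μ_nC_ox · (W/L) = 5 mA/V².
In saturation I_D = ½ k_n (V_GS − V_th)², so V_GS − V_th = √(2 I_D / k_n) = √(2 × 3.22 / 5) = 1.13 V.
V_GS = 0.783 + 1.13 = 1.92 V.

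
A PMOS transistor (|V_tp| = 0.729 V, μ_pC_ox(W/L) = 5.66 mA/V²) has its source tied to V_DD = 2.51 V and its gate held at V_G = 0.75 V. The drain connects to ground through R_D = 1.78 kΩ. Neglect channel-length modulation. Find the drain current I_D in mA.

I_D = 1.27 mA

V_SG = V_DD − V_G = 2.51 − 0.75 = 1.76 V, so V_ov = 1.76 − 0.729 = 1.03 V.
Assume saturation: I_D = ½ k_p V_ov² = 0.5 × 5.66 × 1.03² = 3.01 mA, giving V_SD = V_DD − I_D R_D = 2.51 − 3.01 × 1.78 = -2.84 V.
But -2.84 V < V_ov = 1.03 V, so the device is actually in triode.
In triode I_D = k_p[V_ov V_SD − ½ V_SD²] and I_D = (V_DD − V_SD)/R_D. Equating: 5.04 V_SD² − 11.39 V_SD + 2.51 = 0, giving V_SD = 0.248 V (the root below V_ov).
I_D = (2.51 − 0.248) / 1.78 = 1.27 mA.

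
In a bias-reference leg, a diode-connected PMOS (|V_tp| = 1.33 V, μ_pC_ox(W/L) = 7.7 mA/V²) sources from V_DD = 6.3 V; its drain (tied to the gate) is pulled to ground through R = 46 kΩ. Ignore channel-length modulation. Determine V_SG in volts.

With gate tied to drain, V_SG = V_SD ≥ V_SG − |V_tp|, so the device is in saturation.
KCL at the drain: ½ k_p (V_SG − |V_tp|)² = (V_DD − V_SG)/R.
Let x = V_SG − 1.33. Then 177 x² + x − 4.97 = 0, giving x = 0.165 V (positive root), so V_SG = 1.49 V.
I_D = (V_DD − V_SG)/R = (6.3 − 1.49) / 46 = 0.104 mA.

V_SG = 1.49 V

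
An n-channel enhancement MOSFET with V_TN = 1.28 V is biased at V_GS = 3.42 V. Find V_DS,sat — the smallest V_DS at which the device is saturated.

V_DS,sat = 2.14 V

The boundary between triode and saturation is V_DS = V_GS − V_TN = V_ov.
V_ov = 3.42 − 1.28 = 2.14 V.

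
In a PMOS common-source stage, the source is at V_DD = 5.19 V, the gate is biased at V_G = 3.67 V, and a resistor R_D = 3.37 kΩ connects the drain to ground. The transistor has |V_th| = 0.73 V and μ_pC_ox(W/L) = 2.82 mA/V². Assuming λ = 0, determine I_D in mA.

I_D = 0.880 mA

V_SG = V_DD − V_G = 5.19 − 3.67 = 1.52 V, so V_ov = 1.52 − 0.73 = 0.79 V.
Assume saturation: I_D = ½ k_p V_ov² = 0.5 × 2.82 × 0.79² = 0.88 mA, giving V_SD = V_DD − I_D R_D = 5.19 − 0.88 × 3.37 = 2.22 V.
V_SD = 2.22 V ≥ V_ov = 0.79 V, confirming saturation.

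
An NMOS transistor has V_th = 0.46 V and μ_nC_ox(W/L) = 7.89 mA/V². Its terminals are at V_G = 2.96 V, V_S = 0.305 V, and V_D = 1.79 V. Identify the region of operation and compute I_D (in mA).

Triode; I_D = 17.0 mA

V_GS = V_G − V_S = 2.96 − 0.305 = 2.65 V; V_DS = V_D − V_S = 1.79 − 0.305 = 1.49 V.
V_ov = V_GS − V_th = 2.65 − 0.46 = 2.19 V.
Since V_DS = 1.49 V < V_ov = 2.19 V, the device is in the triode region.
I_D = k_n [V_ov · V_DS − ½ V_DS²] = 7.89 × [2.19 × 1.49 − 0.5 × 1.49²] = 17 mA.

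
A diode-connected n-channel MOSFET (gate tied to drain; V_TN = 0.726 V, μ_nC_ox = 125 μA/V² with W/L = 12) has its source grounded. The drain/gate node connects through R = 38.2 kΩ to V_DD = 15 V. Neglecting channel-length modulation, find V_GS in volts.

With gate tied to drain, V_GS = V_DS ≥ V_GS − V_TN, so the device is in saturation.
k_n = μ_nC_ox · (W/L) = 1.5 mA/V².
KCL at the drain: ½ k_n (V_GS − V_TN)² = (V_DD − V_GS)/R.
Let x = V_GS − 0.726. Then 28.7 x² + x − 14.27 = 0, giving x = 0.689 V (positive root), so V_GS = 1.41 V.
I_D = (V_DD − V_GS)/R = (15 − 1.41) / 38.2 = 0.356 mA.

V_GS = 1.41 V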